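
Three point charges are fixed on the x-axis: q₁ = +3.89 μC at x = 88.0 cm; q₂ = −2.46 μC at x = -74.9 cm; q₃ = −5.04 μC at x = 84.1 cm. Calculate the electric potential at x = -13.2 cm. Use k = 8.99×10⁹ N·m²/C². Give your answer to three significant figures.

-4.79×10⁴ V

The total potential is the scalar sum of each charge's contribution, V = Σ kqᵢ/rᵢ.
Distances from the field point to each charge: r₁ = 1.01 m, r₂ = 0.617 m, r₃ = 0.973 m.
V = k[(3.89×10⁻⁶)/(1.01) + (-2.46×10⁻⁶)/(0.617) + (-5.04×10⁻⁶)/(0.973)] = -4.79×10⁴ V.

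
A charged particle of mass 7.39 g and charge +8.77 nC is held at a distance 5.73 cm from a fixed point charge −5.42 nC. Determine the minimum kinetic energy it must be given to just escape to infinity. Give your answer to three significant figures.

To just escape, total mechanical energy must reach zero at infinity: ½mv²_min + U = 0, so ½mv²_min = −U = |kQq|/r.
|U| = |kQq|/r = (8.99×10⁹ N·m²/C²)(5.42×10⁻⁹)(8.77×10⁻⁹)/(0.0573) = 7.46×10⁻⁶ J.

7.46×10⁻⁶ J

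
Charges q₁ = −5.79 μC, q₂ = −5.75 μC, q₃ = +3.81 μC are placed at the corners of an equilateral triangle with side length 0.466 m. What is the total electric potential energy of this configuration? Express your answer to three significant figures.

The assembly work is the sum of pairwise potential energies, U = Σ_{i<j} kqᵢqⱼ/rᵢⱼ.
All three pair separations equal the side length, 0.466 m.
U = (0.642) + (-0.426) + (-0.423) = -0.206 J.

-0.206 J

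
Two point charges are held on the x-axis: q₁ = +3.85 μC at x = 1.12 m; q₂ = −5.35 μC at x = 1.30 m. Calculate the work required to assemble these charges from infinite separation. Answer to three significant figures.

-1.03 J

The work to assemble the configuration equals its total potential energy, U = Σ kqᵢqⱼ/rᵢⱼ over all pairs.
Pair separations: r₁₂ = 0.180 m.
U = (-1.03) = -1.03 J.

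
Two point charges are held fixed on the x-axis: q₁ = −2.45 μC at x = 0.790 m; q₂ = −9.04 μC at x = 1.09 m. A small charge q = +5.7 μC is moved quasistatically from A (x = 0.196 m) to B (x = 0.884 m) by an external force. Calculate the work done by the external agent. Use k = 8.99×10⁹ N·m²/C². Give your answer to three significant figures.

-2.85 J

For quasistatic motion the external work equals the change in potential energy: W_ext = qΔV = q(V_B − V_A).
At A: distances to the source charges are 0.594 m, 0.894 m; V_A = Σ kqᵢ/rᵢ = -1.28×10⁵ V.
At B: distances to the source charges are 0.0940 m, 0.206 m; V_B = Σ kqᵢ/rᵢ = -6.29×10⁵ V.
ΔV = V_B − V_A = -5.01×10⁵ V.
W_ext = qΔV = (5.70×10⁻⁶ C)(-5.01×10⁵ V) = -2.85 J.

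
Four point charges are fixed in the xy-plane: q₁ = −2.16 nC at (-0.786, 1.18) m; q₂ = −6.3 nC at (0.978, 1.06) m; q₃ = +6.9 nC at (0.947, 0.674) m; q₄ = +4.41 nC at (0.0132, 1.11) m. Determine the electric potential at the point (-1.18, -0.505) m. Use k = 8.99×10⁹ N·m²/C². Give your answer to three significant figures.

12.8 V

The total potential is the scalar sum of each charge's contribution, V = Σ kqᵢ/rᵢ.
Distances from the field point to each charge: r₁ = 1.73 m, r₂ = 2.67 m, r₃ = 2.43 m, r₄ = 2.01 m.
V = k[(-2.16×10⁻⁹)/(1.73) + (-6.30×10⁻⁹)/(2.67) + (6.90×10⁻⁹)/(2.43) + (4.41×10⁻⁹)/(2.01)] = 12.8 V.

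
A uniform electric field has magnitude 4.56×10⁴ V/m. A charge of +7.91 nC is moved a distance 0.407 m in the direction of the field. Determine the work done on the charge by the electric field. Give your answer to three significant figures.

The potential change for a displacement 0.407 m in the direction of the field is ΔV = −Ed = -1.86×10⁴ V.
W_field = −qΔV = 1.47×10⁻⁴ J.

1.47×10⁻⁴ J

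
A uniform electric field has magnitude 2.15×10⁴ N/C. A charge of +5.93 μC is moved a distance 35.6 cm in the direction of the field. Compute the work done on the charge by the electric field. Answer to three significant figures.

0.0454 J

The potential change for a displacement 35.6 cm in the direction of the field is ΔV = −Ed = -7650 V.
W_field = −qΔV = 0.0454 J.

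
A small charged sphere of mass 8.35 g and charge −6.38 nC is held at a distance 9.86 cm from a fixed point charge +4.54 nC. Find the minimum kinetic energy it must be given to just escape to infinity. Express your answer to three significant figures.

2.64×10⁻⁶ J

To just escape, total mechanical energy must reach zero at infinity: ½mv²_min + U = 0, so ½mv²_min = −U = |kQq|/r.
|U| = |kQq|/r = (8.99×10⁹ N·m²/C²)(4.54×10⁻⁹)(6.38×10⁻⁹)/(0.0986) = 2.64×10⁻⁶ J.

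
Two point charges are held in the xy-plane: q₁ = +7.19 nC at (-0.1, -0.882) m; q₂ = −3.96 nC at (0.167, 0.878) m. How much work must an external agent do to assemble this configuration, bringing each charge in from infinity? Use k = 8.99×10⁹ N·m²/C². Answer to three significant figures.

The assembly work is the sum of pairwise potential energies, U = Σ_{i<j} kqᵢqⱼ/rᵢⱼ.
Pair separations: r₁₂ = 1.78 m.
U = (-1.44×10⁻⁷) = -1.44×10⁻⁷ J.

-1.44×10⁻⁷ J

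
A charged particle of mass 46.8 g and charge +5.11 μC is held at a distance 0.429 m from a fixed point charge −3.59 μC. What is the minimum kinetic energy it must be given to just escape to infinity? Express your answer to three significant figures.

To just escape, total mechanical energy must reach zero at infinity: ½mv²_min + U = 0, so ½mv²_min = −U = |kQq|/r.
|U| = |kQq|/r = (8.99×10⁹ N·m²/C²)(3.59×10⁻⁶)(5.11×10⁻⁶)/(0.429) = 0.384 J.

0.384 J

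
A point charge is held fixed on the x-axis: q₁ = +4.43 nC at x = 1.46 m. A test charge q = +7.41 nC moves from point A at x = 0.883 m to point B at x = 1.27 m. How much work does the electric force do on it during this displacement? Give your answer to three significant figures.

-1.04×10⁻⁶ J

The work done by the electric force is W_field = −ΔU = −q(V_B − V_A) = q(V_A − V_B).
At A: distance to the source charge is 0.577 m; V_A = kq₁/r = 69.0 V.
At B: distance to the source charge is 0.190 m; V_B = kq₁/r = 210 V.
ΔV = V_B − V_A = 141 V.
W_field = −qΔV = −(7.41×10⁻⁹ C)(141 V) = -1.04×10⁻⁶ J.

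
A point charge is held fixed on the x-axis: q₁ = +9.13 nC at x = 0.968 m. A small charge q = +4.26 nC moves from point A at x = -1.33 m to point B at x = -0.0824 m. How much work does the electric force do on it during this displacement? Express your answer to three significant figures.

-1.81×10⁻⁷ J

The work done by the electric force is W_field = −ΔU = −q(V_B − V_A) = q(V_A − V_B).
At A: distance to the source charge is 2.30 m; V_A = kq₁/r = 35.7 V.
At B: distance to the source charge is 1.05 m; V_B = kq₁/r = 78.1 V.
ΔV = V_B − V_A = 42.4 V.
W_field = −qΔV = −(4.26×10⁻⁹ C)(42.4 V) = -1.81×10⁻⁷ J.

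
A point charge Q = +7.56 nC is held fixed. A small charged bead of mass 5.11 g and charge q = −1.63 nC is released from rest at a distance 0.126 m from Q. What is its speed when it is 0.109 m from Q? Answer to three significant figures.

7.33×10⁻³ m/s

Only the electrostatic force acts, so mechanical energy is conserved: ½mv² = U₁ − U₂ = kQq(1/r₁ − 1/r₂).
U₁ − U₂ = (8.99×10⁹ N·m²/C²)(7.56×10⁻⁹ C)(-1.63×10⁻⁹ C)(1/0.126 − 1/0.109) = 1.37×10⁻⁷ J.
v = √(2·1.37×10⁻⁷/5.11×10⁻³) = 7.33×10⁻³ m/s.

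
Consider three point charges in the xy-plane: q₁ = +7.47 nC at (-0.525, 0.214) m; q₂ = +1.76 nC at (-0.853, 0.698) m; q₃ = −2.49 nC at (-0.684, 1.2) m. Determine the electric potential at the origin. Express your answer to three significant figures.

The total potential is the scalar sum of each charge's contribution, V = Σ kqᵢ/rᵢ.
Distances from the field point to each charge: r₁ = 0.567 m, r₂ = 1.10 m, r₃ = 1.38 m.
V = k[(7.47×10⁻⁹)/(0.567) + (1.76×10⁻⁹)/(1.10) + (-2.49×10⁻⁹)/(1.38)] = 117 V.

117 V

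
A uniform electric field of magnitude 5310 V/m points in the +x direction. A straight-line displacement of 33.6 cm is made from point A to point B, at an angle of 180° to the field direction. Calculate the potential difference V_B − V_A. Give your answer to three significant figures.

Only the component of displacement along E changes the potential: ΔV = −E·d·cosθ.
ΔV = −(5310 V/m)(0.336 m)cos180° = 1780 V.

1780 V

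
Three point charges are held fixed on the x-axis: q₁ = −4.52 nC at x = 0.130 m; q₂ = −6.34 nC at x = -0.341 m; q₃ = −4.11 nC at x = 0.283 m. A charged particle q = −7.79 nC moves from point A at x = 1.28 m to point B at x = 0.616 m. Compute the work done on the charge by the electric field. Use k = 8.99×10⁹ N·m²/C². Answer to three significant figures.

-1.14×10⁻⁶ J

The work done by the electric force is W_field = −ΔU = −q(V_B − V_A) = q(V_A − V_B).
At A: distances to the source charges are 1.15 m, 1.62 m, 0.997 m; V_A = Σ kqᵢ/rᵢ = -108 V.
At B: distances to the source charges are 0.486 m, 0.957 m, 0.333 m; V_B = Σ kqᵢ/rᵢ = -254 V.
ΔV = V_B − V_A = -147 V.
W_field = −qΔV = −(-7.79×10⁻⁹ C)(-147 V) = -1.14×10⁻⁶ J.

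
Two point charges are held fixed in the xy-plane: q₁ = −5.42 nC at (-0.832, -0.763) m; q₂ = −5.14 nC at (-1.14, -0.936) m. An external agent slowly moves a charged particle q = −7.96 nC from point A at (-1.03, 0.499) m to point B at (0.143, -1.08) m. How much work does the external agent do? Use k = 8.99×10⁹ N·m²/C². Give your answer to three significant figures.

For quasistatic motion the external work equals the change in potential energy: W_ext = qΔV = q(V_B − V_A).
At A: distances to the source charges are 1.28 m, 1.44 m; V_A = Σ kqᵢ/rᵢ = -70.3 V.
At B: distances to the source charges are 1.03 m, 1.29 m; V_B = Σ kqᵢ/rᵢ = -83.3 V.
ΔV = V_B − V_A = -13.1 V.
W_ext = qΔV = (-7.96×10⁻⁹ C)(-13.1 V) = 1.04×10⁻⁷ J.

1.04×10⁻⁷ J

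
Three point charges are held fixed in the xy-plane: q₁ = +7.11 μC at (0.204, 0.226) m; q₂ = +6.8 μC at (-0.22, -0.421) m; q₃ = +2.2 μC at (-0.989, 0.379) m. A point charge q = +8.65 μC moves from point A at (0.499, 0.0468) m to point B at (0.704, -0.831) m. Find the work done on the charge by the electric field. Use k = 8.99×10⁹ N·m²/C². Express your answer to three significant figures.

The work done by the electric force is W_field = −ΔU = −q(V_B − V_A) = q(V_A − V_B).
At A: distances to the source charges are 0.345 m, 0.858 m, 1.52 m; V_A = Σ kqᵢ/rᵢ = 2.69×10⁵ V.
At B: distances to the source charges are 1.17 m, 1.01 m, 2.08 m; V_B = Σ kqᵢ/rᵢ = 1.25×10⁵ V.
ΔV = V_B − V_A = -1.45×10⁵ V.
W_field = −qΔV = −(8.65×10⁻⁶ C)(-1.45×10⁵ V) = 1.25 J.

1.25 J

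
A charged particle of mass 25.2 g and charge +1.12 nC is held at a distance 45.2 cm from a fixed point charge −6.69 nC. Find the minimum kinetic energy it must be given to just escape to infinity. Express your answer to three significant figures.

1.49×10⁻⁷ J

To just escape, total mechanical energy must reach zero at infinity: ½mv²_min + U = 0, so ½mv²_min = −U = |kQq|/r.
|U| = |kQq|/r = (8.99×10⁹ N·m²/C²)(6.69×10⁻⁹)(1.12×10⁻⁹)/(0.452) = 1.49×10⁻⁷ J.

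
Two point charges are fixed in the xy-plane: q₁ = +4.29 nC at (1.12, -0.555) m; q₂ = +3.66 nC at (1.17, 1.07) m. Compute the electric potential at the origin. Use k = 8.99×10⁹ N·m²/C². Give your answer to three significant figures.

Electric potential is a scalar, so the contributions from each charge add algebraically: V = Σ kqᵢ/rᵢ.
Distances from the field point to each charge: r₁ = 1.25 m, r₂ = 1.59 m.
V = k[(4.29×10⁻⁹)/(1.25) + (3.66×10⁻⁹)/(1.59)] = 51.6 V.

51.6 V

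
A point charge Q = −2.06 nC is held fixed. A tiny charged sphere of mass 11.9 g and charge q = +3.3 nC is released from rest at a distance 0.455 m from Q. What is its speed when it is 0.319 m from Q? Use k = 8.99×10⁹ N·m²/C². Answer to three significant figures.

Only the electrostatic force acts, so mechanical energy is conserved: ½mv² = U₁ − U₂ = kQq(1/r₁ − 1/r₂).
U₁ − U₂ = (8.99×10⁹ N·m²/C²)(-2.06×10⁻⁹ C)(3.30×10⁻⁹ C)(1/0.455 − 1/0.319) = 5.73×10⁻⁸ J.
v = √(2·5.73×10⁻⁸/0.0119) = 3.10×10⁻³ m/s.

3.10×10⁻³ m/s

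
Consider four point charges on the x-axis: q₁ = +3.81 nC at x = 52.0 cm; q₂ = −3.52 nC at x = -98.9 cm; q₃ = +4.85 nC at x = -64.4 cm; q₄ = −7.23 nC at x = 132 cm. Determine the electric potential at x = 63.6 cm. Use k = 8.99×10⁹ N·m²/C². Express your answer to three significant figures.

215 V

Electric potential is a scalar, so the contributions from each charge add algebraically: V = Σ kqᵢ/rᵢ.
Distances from the field point to each charge: r₁ = 0.116 m, r₂ = 1.62 m, r₃ = 1.28 m, r₄ = 0.684 m.
V = k[(3.81×10⁻⁹)/(0.116) + (-3.52×10⁻⁹)/(1.62) + (4.85×10⁻⁹)/(1.28) + (-7.23×10⁻⁹)/(0.684)] = 215 V.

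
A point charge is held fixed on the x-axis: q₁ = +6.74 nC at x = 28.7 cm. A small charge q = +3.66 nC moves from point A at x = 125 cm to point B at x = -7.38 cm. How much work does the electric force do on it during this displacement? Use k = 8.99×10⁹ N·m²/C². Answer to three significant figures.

-3.84×10⁻⁷ J

The work done by the electric force is W_field = −ΔU = −q(V_B − V_A) = q(V_A − V_B).
At A: distance to the source charge is 0.963 m; V_A = kq₁/r = 62.9 V.
At B: distance to the source charge is 0.361 m; V_B = kq₁/r = 168 V.
ΔV = V_B − V_A = 105 V.
W_field = −qΔV = −(3.66×10⁻⁹ C)(105 V) = -3.84×10⁻⁷ J.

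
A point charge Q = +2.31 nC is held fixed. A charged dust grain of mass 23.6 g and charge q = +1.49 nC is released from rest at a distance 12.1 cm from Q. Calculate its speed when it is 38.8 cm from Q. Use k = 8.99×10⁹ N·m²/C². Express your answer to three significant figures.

3.86×10⁻³ m/s

Only the electrostatic force acts, so mechanical energy is conserved: ½mv² = U₁ − U₂ = kQq(1/r₁ − 1/r₂).
U₁ − U₂ = (8.99×10⁹ N·m²/C²)(2.31×10⁻⁹ C)(1.49×10⁻⁹ C)(1/0.121 − 1/0.388) = 1.76×10⁻⁷ J.
v = √(2·1.76×10⁻⁷/0.0236) = 3.86×10⁻³ m/s.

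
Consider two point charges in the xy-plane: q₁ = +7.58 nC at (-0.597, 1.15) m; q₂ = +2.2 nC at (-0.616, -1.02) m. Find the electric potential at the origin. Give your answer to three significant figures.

Electric potential is a scalar, so the contributions from each charge add algebraically: V = Σ kqᵢ/rᵢ.
Distances from the field point to each charge: r₁ = 1.30 m, r₂ = 1.19 m.
V = k[(7.58×10⁻⁹)/(1.30) + (2.20×10⁻⁹)/(1.19)] = 69.2 V.

69.2 V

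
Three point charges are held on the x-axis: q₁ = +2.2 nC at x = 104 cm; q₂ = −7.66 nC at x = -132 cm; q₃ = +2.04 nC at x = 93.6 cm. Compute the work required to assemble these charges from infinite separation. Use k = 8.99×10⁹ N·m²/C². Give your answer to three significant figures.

The work to assemble the configuration equals its total potential energy, U = Σ kqᵢqⱼ/rᵢⱼ over all pairs.
Pair separations: r₁₂ = 2.36 m, r₁₃ = 0.104 m, r₂₃ = 2.26 m.
U = (-6.42×10⁻⁸) + (3.88×10⁻⁷) + (-6.23×10⁻⁸) = 2.61×10⁻⁷ J.

2.61×10⁻⁷ J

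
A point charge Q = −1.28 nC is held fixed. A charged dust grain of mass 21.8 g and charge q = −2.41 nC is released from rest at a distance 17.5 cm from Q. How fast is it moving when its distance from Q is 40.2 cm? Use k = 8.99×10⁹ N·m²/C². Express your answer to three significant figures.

2.87×10⁻³ m/s

Only the electrostatic force acts, so mechanical energy is conserved: ½mv² = U₁ − U₂ = kQq(1/r₁ − 1/r₂).
U₁ − U₂ = (8.99×10⁹ N·m²/C²)(-1.28×10⁻⁹ C)(-2.41×10⁻⁹ C)(1/0.175 − 1/0.402) = 8.95×10⁻⁸ J.
v = √(2·8.95×10⁻⁸/0.0218) = 2.87×10⁻³ m/s.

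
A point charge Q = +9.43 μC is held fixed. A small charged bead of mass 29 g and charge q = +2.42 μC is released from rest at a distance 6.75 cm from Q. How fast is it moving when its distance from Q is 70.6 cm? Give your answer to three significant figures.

13.8 m/s

Only the electrostatic force acts, so mechanical energy is conserved: ½mv² = U₁ − U₂ = kQq(1/r₁ − 1/r₂).
U₁ − U₂ = (8.99×10⁹ N·m²/C²)(9.43×10⁻⁶ C)(2.42×10⁻⁶ C)(1/0.0675 − 1/0.706) = 2.75 J.
v = √(2·2.75/0.0290) = 13.8 m/s.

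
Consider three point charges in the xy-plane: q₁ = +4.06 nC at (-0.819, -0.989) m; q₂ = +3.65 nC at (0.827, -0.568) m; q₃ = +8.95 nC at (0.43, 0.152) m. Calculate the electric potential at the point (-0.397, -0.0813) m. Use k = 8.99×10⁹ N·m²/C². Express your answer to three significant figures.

155 V

Electric potential is a scalar, so the contributions from each charge add algebraically: V = Σ kqᵢ/rᵢ.
Distances from the field point to each charge: r₁ = 1.00 m, r₂ = 1.32 m, r₃ = 0.859 m.
V = k[(4.06×10⁻⁹)/(1.00) + (3.65×10⁻⁹)/(1.32) + (8.95×10⁻⁹)/(0.859)] = 155 V.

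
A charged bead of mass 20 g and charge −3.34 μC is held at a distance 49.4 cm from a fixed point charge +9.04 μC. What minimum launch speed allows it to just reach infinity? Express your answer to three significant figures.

7.41 m/s

To just escape, total mechanical energy must reach zero at infinity: ½mv²_min + U = 0, so ½mv²_min = −U = |kQq|/r.
|U| = |kQq|/r = (8.99×10⁹ N·m²/C²)(9.04×10⁻⁶)(3.34×10⁻⁶)/(0.494) = 0.549 J.
v_min = √(2|U|/m) = √(2·0.549/0.0200) = 7.41 m/s.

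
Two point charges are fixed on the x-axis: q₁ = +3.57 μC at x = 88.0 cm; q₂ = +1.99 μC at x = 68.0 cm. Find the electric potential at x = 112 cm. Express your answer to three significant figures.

The total potential is the scalar sum of each charge's contribution, V = Σ kqᵢ/rᵢ.
Distances from the field point to each charge: r₁ = 0.240 m, r₂ = 0.440 m.
V = k[(3.57×10⁻⁶)/(0.240) + (1.99×10⁻⁶)/(0.440)] = 1.74×10⁵ V.

1.74×10⁵ V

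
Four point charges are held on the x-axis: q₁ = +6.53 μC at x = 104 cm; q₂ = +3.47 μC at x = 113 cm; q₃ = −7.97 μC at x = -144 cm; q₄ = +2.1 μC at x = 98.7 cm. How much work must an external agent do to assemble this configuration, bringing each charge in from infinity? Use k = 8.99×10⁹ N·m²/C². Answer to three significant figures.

4.70 J

The assembly work is the sum of pairwise potential energies, U = Σ_{i<j} kqᵢqⱼ/rᵢⱼ.
Pair separations: r₁₂ = 0.0900 m, r₁₃ = 2.48 m, r₁₄ = 0.0530 m, r₂₃ = 2.57 m, r₂₄ = 0.143 m, r₃₄ = 2.43 m.
Summing all 6 pair terms gives U = 4.70 J.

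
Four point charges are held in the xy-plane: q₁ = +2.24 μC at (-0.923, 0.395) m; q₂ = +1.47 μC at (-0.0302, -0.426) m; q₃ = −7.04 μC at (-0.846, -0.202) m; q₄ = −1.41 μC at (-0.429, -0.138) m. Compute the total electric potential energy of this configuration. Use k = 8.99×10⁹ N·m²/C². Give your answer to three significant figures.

The work to assemble the configuration equals its total potential energy, U = Σ kqᵢqⱼ/rᵢⱼ over all pairs.
Pair separations: r₁₂ = 1.21 m, r₁₃ = 0.602 m, r₁₄ = 0.727 m, r₂₃ = 0.846 m, r₂₄ = 0.492 m, r₃₄ = 0.422 m.
Summing all 6 pair terms gives U = -0.187 J.

-0.187 J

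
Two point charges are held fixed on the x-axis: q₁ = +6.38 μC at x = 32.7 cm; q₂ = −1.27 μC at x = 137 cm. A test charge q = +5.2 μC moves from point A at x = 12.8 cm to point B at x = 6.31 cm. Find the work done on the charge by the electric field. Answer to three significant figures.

0.366 J

The work done by the electric force is W_field = −ΔU = −q(V_B − V_A) = q(V_A − V_B).
At A: distances to the source charges are 0.199 m, 1.24 m; V_A = Σ kqᵢ/rᵢ = 2.79×10⁵ V.
At B: distances to the source charges are 0.264 m, 1.31 m; V_B = Σ kqᵢ/rᵢ = 2.09×10⁵ V.
ΔV = V_B − V_A = -7.04×10⁴ V.
W_field = −qΔV = −(5.20×10⁻⁶ C)(-7.04×10⁴ V) = 0.366 J.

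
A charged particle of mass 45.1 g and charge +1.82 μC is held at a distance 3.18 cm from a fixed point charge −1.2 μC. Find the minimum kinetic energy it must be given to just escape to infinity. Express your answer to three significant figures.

0.617 J

To just escape, total mechanical energy must reach zero at infinity: ½mv²_min + U = 0, so ½mv²_min = −U = |kQq|/r.
|U| = |kQq|/r = (8.99×10⁹ N·m²/C²)(1.20×10⁻⁶)(1.82×10⁻⁶)/(0.0318) = 0.617 J.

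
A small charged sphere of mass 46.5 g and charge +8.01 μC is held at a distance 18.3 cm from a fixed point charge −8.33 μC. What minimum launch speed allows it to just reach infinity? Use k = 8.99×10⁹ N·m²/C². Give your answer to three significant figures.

To just escape, total mechanical energy must reach zero at infinity: ½mv²_min + U = 0, so ½mv²_min = −U = |kQq|/r.
|U| = |kQq|/r = (8.99×10⁹ N·m²/C²)(8.33×10⁻⁶)(8.01×10⁻⁶)/(0.183) = 3.28 J.
v_min = √(2|U|/m) = √(2·3.28/0.0465) = 11.9 m/s.

11.9 m/s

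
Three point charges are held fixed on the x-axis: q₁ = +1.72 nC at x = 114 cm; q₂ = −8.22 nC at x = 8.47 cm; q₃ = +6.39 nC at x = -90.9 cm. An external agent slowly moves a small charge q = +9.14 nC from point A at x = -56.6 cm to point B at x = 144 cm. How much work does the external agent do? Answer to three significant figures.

-3.79×10⁻⁷ J

For quasistatic motion the external work equals the change in potential energy: W_ext = qΔV = q(V_B − V_A).
At A: distances to the source charges are 1.71 m, 0.651 m, 0.343 m; V_A = Σ kqᵢ/rᵢ = 63.0 V.
At B: distances to the source charges are 0.300 m, 1.36 m, 2.35 m; V_B = Σ kqᵢ/rᵢ = 21.5 V.
ΔV = V_B − V_A = -41.5 V.
W_ext = qΔV = (9.14×10⁻⁹ C)(-41.5 V) = -3.79×10⁻⁷ J.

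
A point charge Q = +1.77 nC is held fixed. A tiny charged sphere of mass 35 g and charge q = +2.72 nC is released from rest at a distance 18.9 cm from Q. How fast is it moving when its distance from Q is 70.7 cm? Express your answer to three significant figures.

3.10×10⁻³ m/s

Only the electrostatic force acts, so mechanical energy is conserved: ½mv² = U₁ − U₂ = kQq(1/r₁ − 1/r₂).
U₁ − U₂ = (8.99×10⁹ N·m²/C²)(1.77×10⁻⁹ C)(2.72×10⁻⁹ C)(1/0.189 − 1/0.707) = 1.68×10⁻⁷ J.
v = √(2·1.68×10⁻⁷/0.0350) = 3.10×10⁻³ m/s.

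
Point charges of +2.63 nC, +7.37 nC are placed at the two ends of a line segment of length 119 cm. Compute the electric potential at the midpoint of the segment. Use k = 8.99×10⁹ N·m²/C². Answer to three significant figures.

Electric potential is a scalar, so the contributions from each charge add algebraically: V = Σ kqᵢ/rᵢ.
Each charge is 0.595 m from the midpoint.
V = k[(2.63×10⁻⁹)/(0.595) + (7.37×10⁻⁹)/(0.595)] = 151 V.

151 V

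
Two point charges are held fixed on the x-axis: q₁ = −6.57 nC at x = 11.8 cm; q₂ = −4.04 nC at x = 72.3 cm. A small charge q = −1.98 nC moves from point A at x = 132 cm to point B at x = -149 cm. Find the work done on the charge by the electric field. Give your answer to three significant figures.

1.13×10⁻⁷ J

The work done by the electric force is W_field = −ΔU = −q(V_B − V_A) = q(V_A − V_B).
At A: distances to the source charges are 1.20 m, 0.597 m; V_A = Σ kqᵢ/rᵢ = -110 V.
At B: distances to the source charges are 1.61 m, 2.21 m; V_B = Σ kqᵢ/rᵢ = -53.1 V.
ΔV = V_B − V_A = 56.8 V.
W_field = −qΔV = −(-1.98×10⁻⁹ C)(56.8 V) = 1.13×10⁻⁷ J.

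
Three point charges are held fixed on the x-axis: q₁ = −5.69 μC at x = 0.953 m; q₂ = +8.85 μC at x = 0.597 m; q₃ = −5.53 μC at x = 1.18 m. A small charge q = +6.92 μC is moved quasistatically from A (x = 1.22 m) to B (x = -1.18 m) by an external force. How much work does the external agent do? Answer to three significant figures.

9.04 J

For quasistatic motion the external work equals the change in potential energy: W_ext = qΔV = q(V_B − V_A).
At A: distances to the source charges are 0.267 m, 0.623 m, 0.0400 m; V_A = Σ kqᵢ/rᵢ = -1.31×10⁶ V.
At B: distances to the source charges are 2.13 m, 1.78 m, 2.36 m; V_B = Σ kqᵢ/rᵢ = -274 V.
ΔV = V_B − V_A = 1.31×10⁶ V.
W_ext = qΔV = (6.92×10⁻⁶ C)(1.31×10⁶ V) = 9.04 J.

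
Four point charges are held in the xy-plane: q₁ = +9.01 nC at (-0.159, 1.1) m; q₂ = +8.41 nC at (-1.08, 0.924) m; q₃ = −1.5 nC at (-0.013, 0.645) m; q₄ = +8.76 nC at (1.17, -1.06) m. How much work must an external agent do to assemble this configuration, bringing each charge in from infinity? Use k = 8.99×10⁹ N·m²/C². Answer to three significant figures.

8.13×10⁻⁷ J

The assembly work is the sum of pairwise potential energies, U = Σ_{i<j} kqᵢqⱼ/rᵢⱼ.
Pair separations: r₁₂ = 0.938 m, r₁₃ = 0.478 m, r₁₄ = 2.54 m, r₂₃ = 1.10 m, r₂₄ = 3.00 m, r₃₄ = 2.08 m.
Summing all 6 pair terms gives U = 8.13×10⁻⁷ J.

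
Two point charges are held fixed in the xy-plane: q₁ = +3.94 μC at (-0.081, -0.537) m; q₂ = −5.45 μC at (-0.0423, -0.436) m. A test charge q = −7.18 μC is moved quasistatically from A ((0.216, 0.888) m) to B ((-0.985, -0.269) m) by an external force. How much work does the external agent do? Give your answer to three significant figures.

For quasistatic motion the external work equals the change in potential energy: W_ext = qΔV = q(V_B − V_A).
At A: distances to the source charges are 1.46 m, 1.35 m; V_A = Σ kqᵢ/rᵢ = -1.20×10⁴ V.
At B: distances to the source charges are 0.943 m, 0.957 m; V_B = Σ kqᵢ/rᵢ = -1.36×10⁴ V.
ΔV = V_B − V_A = -1620 V.
W_ext = qΔV = (-7.18×10⁻⁶ C)(-1620 V) = 0.0117 J.

0.0117 J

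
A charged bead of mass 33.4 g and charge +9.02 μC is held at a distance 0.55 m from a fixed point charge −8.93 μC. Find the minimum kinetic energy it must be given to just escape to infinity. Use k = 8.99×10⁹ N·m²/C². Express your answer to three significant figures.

1.32 J

To just escape, total mechanical energy must reach zero at infinity: ½mv²_min + U = 0, so ½mv²_min = −U = |kQq|/r.
|U| = |kQq|/r = (8.99×10⁹ N·m²/C²)(8.93×10⁻⁶)(9.02×10⁻⁶)/(0.550) = 1.32 J.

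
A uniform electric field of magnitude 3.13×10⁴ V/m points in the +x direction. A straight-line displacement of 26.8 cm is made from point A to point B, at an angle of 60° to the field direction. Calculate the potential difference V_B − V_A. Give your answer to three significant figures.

-4190 V

Only the component of displacement along E changes the potential: ΔV = −E·d·cosθ.
ΔV = −(3.13×10⁴ V/m)(0.268 m)cos60° = -4190 V.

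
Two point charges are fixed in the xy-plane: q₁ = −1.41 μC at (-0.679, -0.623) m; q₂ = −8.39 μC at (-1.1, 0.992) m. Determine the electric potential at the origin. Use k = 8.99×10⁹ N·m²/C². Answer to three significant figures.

-6.47×10⁴ V

The total potential is the scalar sum of each charge's contribution, V = Σ kqᵢ/rᵢ.
Distances from the field point to each charge: r₁ = 0.922 m, r₂ = 1.48 m.
V = k[(-1.41×10⁻⁶)/(0.922) + (-8.39×10⁻⁶)/(1.48)] = -6.47×10⁴ V.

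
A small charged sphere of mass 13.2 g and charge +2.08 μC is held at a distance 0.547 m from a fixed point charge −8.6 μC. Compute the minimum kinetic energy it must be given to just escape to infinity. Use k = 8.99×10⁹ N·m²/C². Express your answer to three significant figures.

To just escape, total mechanical energy must reach zero at infinity: ½mv²_min + U = 0, so ½mv²_min = −U = |kQq|/r.
|U| = |kQq|/r = (8.99×10⁹ N·m²/C²)(8.60×10⁻⁶)(2.08×10⁻⁶)/(0.547) = 0.294 J.

0.294 J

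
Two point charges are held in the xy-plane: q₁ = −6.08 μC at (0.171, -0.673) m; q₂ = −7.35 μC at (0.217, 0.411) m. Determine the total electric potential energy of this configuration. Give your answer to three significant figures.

0.370 J

The work to assemble the configuration equals its total potential energy, U = Σ kqᵢqⱼ/rᵢⱼ over all pairs.
Pair separations: r₁₂ = 1.08 m.
U = (0.370) = 0.370 J.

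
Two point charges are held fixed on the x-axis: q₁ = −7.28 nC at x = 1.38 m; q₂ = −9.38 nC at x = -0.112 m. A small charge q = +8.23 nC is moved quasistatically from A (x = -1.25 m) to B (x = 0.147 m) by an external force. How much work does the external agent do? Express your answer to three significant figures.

For quasistatic motion the external work equals the change in potential energy: W_ext = qΔV = q(V_B − V_A).
At A: distances to the source charges are 2.63 m, 1.14 m; V_A = Σ kqᵢ/rᵢ = -99.0 V.
At B: distances to the source charges are 1.23 m, 0.259 m; V_B = Σ kqᵢ/rᵢ = -379 V.
ΔV = V_B − V_A = -280 V.
W_ext = qΔV = (8.23×10⁻⁹ C)(-280 V) = -2.30×10⁻⁶ J.

-2.30×10⁻⁶ J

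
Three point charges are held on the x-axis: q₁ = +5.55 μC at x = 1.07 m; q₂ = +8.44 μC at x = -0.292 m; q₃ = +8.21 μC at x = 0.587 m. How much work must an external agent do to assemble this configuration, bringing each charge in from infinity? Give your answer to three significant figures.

The assembly work is the sum of pairwise potential energies, U = Σ_{i<j} kqᵢqⱼ/rᵢⱼ.
Pair separations: r₁₂ = 1.36 m, r₁₃ = 0.483 m, r₂₃ = 0.879 m.
U = (0.309) + (0.848) + (0.709) = 1.87 J.

1.87 J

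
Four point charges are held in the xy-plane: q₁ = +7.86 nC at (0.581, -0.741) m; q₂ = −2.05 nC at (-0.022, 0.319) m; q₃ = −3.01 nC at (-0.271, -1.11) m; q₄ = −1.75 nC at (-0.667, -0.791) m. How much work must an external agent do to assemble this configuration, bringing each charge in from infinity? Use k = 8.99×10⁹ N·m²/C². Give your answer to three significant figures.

The assembly work is the sum of pairwise potential energies, U = Σ_{i<j} kqᵢqⱼ/rᵢⱼ.
Pair separations: r₁₂ = 1.22 m, r₁₃ = 0.928 m, r₁₄ = 1.25 m, r₂₃ = 1.45 m, r₂₄ = 1.28 m, r₃₄ = 0.509 m.
Summing all 6 pair terms gives U = -2.90×10⁻⁷ J.

-2.90×10⁻⁷ J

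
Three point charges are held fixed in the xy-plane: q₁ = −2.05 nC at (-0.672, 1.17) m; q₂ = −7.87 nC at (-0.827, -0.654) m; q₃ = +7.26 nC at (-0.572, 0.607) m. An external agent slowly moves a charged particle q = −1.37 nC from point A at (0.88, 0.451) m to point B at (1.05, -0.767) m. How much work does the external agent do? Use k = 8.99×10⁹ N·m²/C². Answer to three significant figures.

For quasistatic motion the external work equals the change in potential energy: W_ext = qΔV = q(V_B − V_A).
At A: distances to the source charges are 1.71 m, 2.03 m, 1.46 m; V_A = Σ kqᵢ/rᵢ = -0.876 V.
At B: distances to the source charges are 2.59 m, 1.88 m, 2.13 m; V_B = Σ kqᵢ/rᵢ = -14.0 V.
ΔV = V_B − V_A = -13.2 V.
W_ext = qΔV = (-1.37×10⁻⁹ C)(-13.2 V) = 1.80×10⁻⁸ J.

1.80×10⁻⁸ J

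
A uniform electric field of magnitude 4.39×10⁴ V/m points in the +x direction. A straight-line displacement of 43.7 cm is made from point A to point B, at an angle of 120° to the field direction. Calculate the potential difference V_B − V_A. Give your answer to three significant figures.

Only the component of displacement along E changes the potential: ΔV = −E·d·cosθ.
ΔV = −(4.39×10⁴ V/m)(0.437 m)cos120° = 9590 V.

9590 V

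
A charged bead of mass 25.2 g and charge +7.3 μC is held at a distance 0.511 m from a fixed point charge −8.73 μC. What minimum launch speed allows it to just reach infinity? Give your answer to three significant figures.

9.43 m/s

To just escape, total mechanical energy must reach zero at infinity: ½mv²_min + U = 0, so ½mv²_min = −U = |kQq|/r.
|U| = |kQq|/r = (8.99×10⁹ N·m²/C²)(8.73×10⁻⁶)(7.30×10⁻⁶)/(0.511) = 1.12 J.
v_min = √(2|U|/m) = √(2·1.12/0.0252) = 9.43 m/s.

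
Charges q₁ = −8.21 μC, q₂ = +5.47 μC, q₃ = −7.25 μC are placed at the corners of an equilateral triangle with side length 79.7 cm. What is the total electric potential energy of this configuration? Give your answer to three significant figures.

The work to assemble the configuration equals its total potential energy, U = Σ kqᵢqⱼ/rᵢⱼ over all pairs.
All three pair separations equal the side length, 0.797 m.
U = (-0.507) + (0.671) + (-0.447) = -0.282 J.

-0.282 J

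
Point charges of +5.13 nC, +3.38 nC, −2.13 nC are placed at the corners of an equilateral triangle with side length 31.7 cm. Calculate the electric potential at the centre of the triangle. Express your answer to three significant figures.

Electric potential is a scalar, so the contributions from each charge add algebraically: V = Σ kqᵢ/rᵢ.
The distance from each vertex to the centroid is a/√3 = 0.183 m.
V = k[(5.13×10⁻⁹)/(0.183) + (3.38×10⁻⁹)/(0.183) + (-2.13×10⁻⁹)/(0.183)] = 313 V.

313 V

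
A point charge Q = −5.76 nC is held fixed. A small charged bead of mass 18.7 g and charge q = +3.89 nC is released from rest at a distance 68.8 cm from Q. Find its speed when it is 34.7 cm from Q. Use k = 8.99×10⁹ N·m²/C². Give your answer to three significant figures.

5.55×10⁻³ m/s

Only the electrostatic force acts, so mechanical energy is conserved: ½mv² = U₁ − U₂ = kQq(1/r₁ − 1/r₂).
U₁ − U₂ = (8.99×10⁹ N·m²/C²)(-5.76×10⁻⁹ C)(3.89×10⁻⁹ C)(1/0.688 − 1/0.347) = 2.88×10⁻⁷ J.
v = √(2·2.88×10⁻⁷/0.0187) = 5.55×10⁻³ m/s.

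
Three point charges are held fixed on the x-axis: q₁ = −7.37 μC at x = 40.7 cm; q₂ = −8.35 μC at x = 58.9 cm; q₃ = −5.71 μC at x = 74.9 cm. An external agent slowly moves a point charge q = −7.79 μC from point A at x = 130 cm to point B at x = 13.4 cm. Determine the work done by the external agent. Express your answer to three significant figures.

1.70 J

For quasistatic motion the external work equals the change in potential energy: W_ext = qΔV = q(V_B − V_A).
At A: distances to the source charges are 0.893 m, 0.711 m, 0.551 m; V_A = Σ kqᵢ/rᵢ = -2.73×10⁵ V.
At B: distances to the source charges are 0.273 m, 0.455 m, 0.615 m; V_B = Σ kqᵢ/rᵢ = -4.91×10⁵ V.
ΔV = V_B − V_A = -2.18×10⁵ V.
W_ext = qΔV = (-7.79×10⁻⁶ C)(-2.18×10⁵ V) = 1.70 J.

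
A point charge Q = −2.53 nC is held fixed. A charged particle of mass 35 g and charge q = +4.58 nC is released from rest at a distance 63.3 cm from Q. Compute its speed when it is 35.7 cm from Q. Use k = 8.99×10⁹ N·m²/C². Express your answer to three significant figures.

2.70×10⁻³ m/s

Only the electrostatic force acts, so mechanical energy is conserved: ½mv² = U₁ − U₂ = kQq(1/r₁ − 1/r₂).
U₁ − U₂ = (8.99×10⁹ N·m²/C²)(-2.53×10⁻⁹ C)(4.58×10⁻⁹ C)(1/0.633 − 1/0.357) = 1.27×10⁻⁷ J.
v = √(2·1.27×10⁻⁷/0.0350) = 2.70×10⁻³ m/s.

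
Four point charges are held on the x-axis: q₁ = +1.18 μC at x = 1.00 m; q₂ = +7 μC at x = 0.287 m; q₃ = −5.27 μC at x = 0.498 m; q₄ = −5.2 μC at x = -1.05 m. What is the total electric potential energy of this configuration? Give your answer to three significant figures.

The assembly work is the sum of pairwise potential energies, U = Σ_{i<j} kqᵢqⱼ/rᵢⱼ.
Pair separations: r₁₂ = 0.713 m, r₁₃ = 0.502 m, r₁₄ = 2.05 m, r₂₃ = 0.211 m, r₂₄ = 1.34 m, r₃₄ = 1.55 m.
Summing all 6 pair terms gives U = -1.69 J.

-1.69 J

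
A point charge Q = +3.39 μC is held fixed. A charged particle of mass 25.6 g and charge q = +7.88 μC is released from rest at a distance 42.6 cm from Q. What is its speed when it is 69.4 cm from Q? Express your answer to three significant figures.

4.12 m/s

Only the electrostatic force acts, so mechanical energy is conserved: ½mv² = U₁ − U₂ = kQq(1/r₁ − 1/r₂).
U₁ − U₂ = (8.99×10⁹ N·m²/C²)(3.39×10⁻⁶ C)(7.88×10⁻⁶ C)(1/0.426 − 1/0.694) = 0.218 J.
v = √(2·0.218/0.0256) = 4.12 m/s.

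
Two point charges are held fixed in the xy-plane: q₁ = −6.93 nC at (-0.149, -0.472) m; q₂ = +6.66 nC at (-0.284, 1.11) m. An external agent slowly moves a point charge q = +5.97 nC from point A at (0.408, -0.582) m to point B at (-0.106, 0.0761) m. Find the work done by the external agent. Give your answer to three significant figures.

For quasistatic motion the external work equals the change in potential energy: W_ext = qΔV = q(V_B − V_A).
At A: distances to the source charges are 0.568 m, 1.83 m; V_A = Σ kqᵢ/rᵢ = -77.0 V.
At B: distances to the source charges are 0.550 m, 1.05 m; V_B = Σ kqᵢ/rᵢ = -56.2 V.
ΔV = V_B − V_A = 20.7 V.
W_ext = qΔV = (5.97×10⁻⁹ C)(20.7 V) = 1.24×10⁻⁷ J.

1.24×10⁻⁷ J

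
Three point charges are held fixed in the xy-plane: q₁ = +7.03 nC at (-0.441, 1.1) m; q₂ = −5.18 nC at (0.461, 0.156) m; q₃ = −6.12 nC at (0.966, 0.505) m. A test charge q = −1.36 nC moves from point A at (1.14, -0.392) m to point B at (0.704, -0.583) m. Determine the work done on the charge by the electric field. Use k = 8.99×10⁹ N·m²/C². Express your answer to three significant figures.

8.89×10⁻⁹ J

The work done by the electric force is W_field = −ΔU = −q(V_B − V_A) = q(V_A − V_B).
At A: distances to the source charges are 2.17 m, 0.873 m, 0.914 m; V_A = Σ kqᵢ/rᵢ = -84.5 V.
At B: distances to the source charges are 2.04 m, 0.778 m, 1.12 m; V_B = Σ kqᵢ/rᵢ = -78.0 V.
ΔV = V_B − V_A = 6.53 V.
W_field = −qΔV = −(-1.36×10⁻⁹ C)(6.53 V) = 8.89×10⁻⁹ J.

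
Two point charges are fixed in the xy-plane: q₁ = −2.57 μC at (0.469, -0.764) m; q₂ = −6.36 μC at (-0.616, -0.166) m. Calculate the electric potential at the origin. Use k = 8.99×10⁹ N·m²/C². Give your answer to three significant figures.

The total potential is the scalar sum of each charge's contribution, V = Σ kqᵢ/rᵢ.
Distances from the field point to each charge: r₁ = 0.896 m, r₂ = 0.638 m.
V = k[(-2.57×10⁻⁶)/(0.896) + (-6.36×10⁻⁶)/(0.638)] = -1.15×10⁵ V.

-1.15×10⁵ V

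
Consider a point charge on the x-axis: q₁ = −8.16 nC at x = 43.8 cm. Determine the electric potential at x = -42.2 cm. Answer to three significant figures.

Electric potential is a scalar, so the contributions from each charge add algebraically: V = Σ kqᵢ/rᵢ.
V = k[(-8.16×10⁻⁹)/(0.860)] = -85.3 V.

-85.3 V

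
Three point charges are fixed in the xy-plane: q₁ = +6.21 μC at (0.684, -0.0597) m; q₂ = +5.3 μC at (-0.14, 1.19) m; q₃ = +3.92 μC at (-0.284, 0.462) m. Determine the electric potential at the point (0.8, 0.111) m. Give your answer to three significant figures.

3.35×10⁵ V

The total potential is the scalar sum of each charge's contribution, V = Σ kqᵢ/rᵢ.
Distances from the field point to each charge: r₁ = 0.206 m, r₂ = 1.43 m, r₃ = 1.14 m.
V = k[(6.21×10⁻⁶)/(0.206) + (5.30×10⁻⁶)/(1.43) + (3.92×10⁻⁶)/(1.14)] = 3.35×10⁵ V.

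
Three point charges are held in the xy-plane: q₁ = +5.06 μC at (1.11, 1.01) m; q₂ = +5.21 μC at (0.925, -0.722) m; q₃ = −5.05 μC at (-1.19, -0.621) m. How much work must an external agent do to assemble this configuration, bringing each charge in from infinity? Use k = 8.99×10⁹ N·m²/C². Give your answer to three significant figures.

The assembly work is the sum of pairwise potential energies, U = Σ_{i<j} kqᵢqⱼ/rᵢⱼ.
Pair separations: r₁₂ = 1.74 m, r₁₃ = 2.82 m, r₂₃ = 2.12 m.
U = (0.136) + (-0.0815) + (-0.112) = -0.0571 J.

-0.0571 J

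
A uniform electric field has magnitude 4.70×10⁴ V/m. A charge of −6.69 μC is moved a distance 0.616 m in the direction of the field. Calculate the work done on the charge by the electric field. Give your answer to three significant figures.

The potential change for a displacement 0.616 m in the direction of the field is ΔV = −Ed = -2.90×10⁴ V.
W_field = −qΔV = -0.194 J.

-0.194 J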